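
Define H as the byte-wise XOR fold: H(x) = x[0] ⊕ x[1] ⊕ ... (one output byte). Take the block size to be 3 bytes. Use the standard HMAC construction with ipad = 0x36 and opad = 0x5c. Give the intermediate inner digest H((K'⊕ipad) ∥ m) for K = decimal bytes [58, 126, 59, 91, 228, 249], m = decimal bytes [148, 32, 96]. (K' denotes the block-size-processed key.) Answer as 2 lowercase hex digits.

db

Key decimal bytes [58, 126, 59, 91, 228, 249] = 3a 7e 3b 5b e4 f9 is 6 bytes > B = 3, so hash it first: H(key) = 39, then zero-pad to 3 bytes: K' = 39 00 00.
K' ⊕ ipad = 0f 36 36.
Inner input = 0f 36 36 ∥ 94 20 60.
Inner hash: XOR 0f⊕36⊕36⊕94⊕20⊕60 = db.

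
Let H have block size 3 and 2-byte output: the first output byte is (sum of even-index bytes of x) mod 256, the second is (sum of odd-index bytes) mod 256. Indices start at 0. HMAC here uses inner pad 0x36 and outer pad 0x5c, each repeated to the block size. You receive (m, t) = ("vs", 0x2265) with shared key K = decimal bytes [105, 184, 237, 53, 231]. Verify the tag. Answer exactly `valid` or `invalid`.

Key decimal bytes [105, 184, 237, 53, 231] = 69 b8 ed 35 e7 is 5 bytes > B = 3, so hash it first: H(key) = 3d ed, then zero-pad to 3 bytes: K' = 3d ed 00.
K' ⊕ ipad = 0b db 36; K' ⊕ opad = 61 b1 5c.
Inner hash: even-index sum = 180 mod 256 = 180; odd-index sum = 337 mod 256 = 81 → b4 51.
Outer hash (recomputed tag): even-index sum = 270 mod 256 = 14; odd-index sum = 357 mod 256 = 101 → 0e 65.
Recomputed tag = 0e65; claimed = 2265 → mismatch.

invalid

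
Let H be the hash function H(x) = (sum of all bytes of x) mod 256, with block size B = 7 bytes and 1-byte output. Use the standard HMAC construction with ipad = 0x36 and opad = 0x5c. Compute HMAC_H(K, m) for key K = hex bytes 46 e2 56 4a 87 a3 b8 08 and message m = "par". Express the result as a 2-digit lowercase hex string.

21

Key hex bytes 46 e2 56 4a 87 a3 b8 08 is 8 bytes > B = 7, so hash it first: H(key) = b2, then zero-pad to 7 bytes: K' = b2 00 00 00 00 00 00.
K' ⊕ ipad = 84 36 36 36 36 36 36.  K' ⊕ opad = ee 5c 5c 5c 5c 5c 5c.
Inner input = (K'⊕ipad) ∥ m = 84 36 36 36 36 36 36 ∥ 70 61 72.
Inner hash: sum = 132+54+54+54+54+54+54+112+97+114 = 779; mod 256 = 11 → 0b.
Outer input = (K'⊕opad) ∥ inner = ee 5c 5c 5c 5c 5c 5c ∥ 0b.
Outer hash (tag): sum = 238+92+92+92+92+92+92+11 = 801; mod 256 = 33 → 21.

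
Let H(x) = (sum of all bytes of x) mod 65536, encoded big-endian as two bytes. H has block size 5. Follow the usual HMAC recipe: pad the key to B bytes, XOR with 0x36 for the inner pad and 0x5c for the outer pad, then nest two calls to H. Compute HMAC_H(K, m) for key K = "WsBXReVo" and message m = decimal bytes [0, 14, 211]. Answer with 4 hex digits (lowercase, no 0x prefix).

02bd

Key "WsBXReVo" = 57 73 42 58 52 65 56 6f is 8 bytes > B = 5, so hash it first: H(key) = 02 e0, then zero-pad to 5 bytes: K' = 02 e0 00 00 00.
K' ⊕ ipad = 34 d6 36 36 36.  K' ⊕ opad = 5e bc 5c 5c 5c.
Inner input = (K'⊕ipad) ∥ m = 34 d6 36 36 36 ∥ 00 0e d3.
Inner hash: sum = 52+214+54+54+54+0+14+211 = 653 → 02 8d.
Outer input = (K'⊕opad) ∥ inner = 5e bc 5c 5c 5c ∥ 02 8d.
Outer hash (tag): sum = 94+188+92+92+92+2+141 = 701 → 02 bd.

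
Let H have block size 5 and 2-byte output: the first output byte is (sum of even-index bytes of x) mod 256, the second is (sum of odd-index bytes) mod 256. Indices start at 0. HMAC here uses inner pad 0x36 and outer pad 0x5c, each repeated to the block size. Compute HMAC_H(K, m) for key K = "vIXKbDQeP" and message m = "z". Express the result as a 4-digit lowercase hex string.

0010

Key "vIXKbDQeP" = 76 49 58 4b 62 44 51 65 50 is 9 bytes > B = 5, so hash it first: H(key) = d1 3d, then zero-pad to 5 bytes: K' = d1 3d 00 00 00.
K' ⊕ ipad = e7 0b 36 36 36.  K' ⊕ opad = 8d 61 5c 5c 5c.
Inner input = (K'⊕ipad) ∥ m = e7 0b 36 36 36 ∥ 7a.
Inner hash: even-index sum = 339 mod 256 = 83; odd-index sum = 187 mod 256 = 187 → 53 bb.
Outer input = (K'⊕opad) ∥ inner = 8d 61 5c 5c 5c ∥ 53 bb.
Outer hash (tag): even-index sum = 512 mod 256 = 0; odd-index sum = 272 mod 256 = 16 → 00 10.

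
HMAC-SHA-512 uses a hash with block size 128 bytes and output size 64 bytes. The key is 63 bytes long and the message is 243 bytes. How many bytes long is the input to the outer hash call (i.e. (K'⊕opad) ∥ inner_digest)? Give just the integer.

192

Key is 63 ≤ 128 bytes, zero-padded: |K'| = 128.
Outer input = (K'⊕opad) ∥ H(inner) → 128 + 64 = 192 bytes.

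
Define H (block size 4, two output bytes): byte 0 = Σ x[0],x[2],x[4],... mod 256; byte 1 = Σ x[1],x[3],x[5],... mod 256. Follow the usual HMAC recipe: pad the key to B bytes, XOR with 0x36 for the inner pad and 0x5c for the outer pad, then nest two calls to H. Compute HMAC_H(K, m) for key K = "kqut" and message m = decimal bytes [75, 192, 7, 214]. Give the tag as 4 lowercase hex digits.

Key "kqut" = 6b 71 75 74 is exactly B = 4 bytes: K' = 6b 71 75 74.
K' ⊕ ipad = 5d 47 43 42.  K' ⊕ opad = 37 2d 29 28.
Inner input = (K'⊕ipad) ∥ m = 5d 47 43 42 ∥ 4b c0 07 d6.
Inner hash: even-index sum = 242 mod 256 = 242; odd-index sum = 543 mod 256 = 31 → f2 1f.
Outer input = (K'⊕opad) ∥ inner = 37 2d 29 28 ∥ f2 1f.
Outer hash (tag): even-index sum = 338 mod 256 = 82; odd-index sum = 116 mod 256 = 116 → 52 74.

5274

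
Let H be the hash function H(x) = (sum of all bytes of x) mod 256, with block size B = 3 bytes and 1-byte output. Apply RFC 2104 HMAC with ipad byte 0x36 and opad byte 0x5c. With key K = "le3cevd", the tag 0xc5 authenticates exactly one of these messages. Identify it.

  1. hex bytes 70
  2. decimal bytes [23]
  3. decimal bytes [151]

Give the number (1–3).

Key "le3cevd" = 6c 65 33 63 65 76 64 is 7 bytes > B = 3, so hash it first: H(key) = a6, then zero-pad to 3 bytes: K' = a6 00 00.
K' ⊕ ipad = 90 36 36; K' ⊕ opad = fa 5c 5c.
m1: inner = H(90 36 36 70) = 6c; tag = H(fa 5c 5c 6c) = 1e
m2: inner = H(90 36 36 17) = 13; tag = H(fa 5c 5c 13) = c5 ← matches
m3: inner = H(90 36 36 97) = 93; tag = H(fa 5c 5c 93) = 45

2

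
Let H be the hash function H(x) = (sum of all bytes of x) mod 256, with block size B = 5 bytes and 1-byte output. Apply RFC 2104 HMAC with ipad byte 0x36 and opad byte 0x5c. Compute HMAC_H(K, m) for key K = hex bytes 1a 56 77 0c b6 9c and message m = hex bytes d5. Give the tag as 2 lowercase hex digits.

Key hex bytes 1a 56 77 0c b6 9c is 6 bytes > B = 5, so hash it first: H(key) = 45, then zero-pad to 5 bytes: K' = 45 00 00 00 00.
K' ⊕ ipad = 73 36 36 36 36.  K' ⊕ opad = 19 5c 5c 5c 5c.
Inner input = (K'⊕ipad) ∥ m = 73 36 36 36 36 ∥ d5.
Inner hash: sum = 115+54+54+54+54+213 = 544; mod 256 = 32 → 20.
Outer input = (K'⊕opad) ∥ inner = 19 5c 5c 5c 5c ∥ 20.
Outer hash (tag): sum = 25+92+92+92+92+32 = 425; mod 256 = 169 → a9.

a9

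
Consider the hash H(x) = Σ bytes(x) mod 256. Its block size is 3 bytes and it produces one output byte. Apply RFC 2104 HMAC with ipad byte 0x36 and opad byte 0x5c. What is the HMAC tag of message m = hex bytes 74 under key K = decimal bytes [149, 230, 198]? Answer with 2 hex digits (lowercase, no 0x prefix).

f4

Key decimal bytes [149, 230, 198] = 95 e6 c6 is exactly B = 3 bytes: K' = 95 e6 c6.
K' ⊕ ipad = a3 d0 f0.  K' ⊕ opad = c9 ba 9a.
Inner input = (K'⊕ipad) ∥ m = a3 d0 f0 ∥ 74.
Inner hash: sum = 163+208+240+116 = 727; mod 256 = 215 → d7.
Outer input = (K'⊕opad) ∥ inner = c9 ba 9a ∥ d7.
Outer hash (tag): sum = 201+186+154+215 = 756; mod 256 = 244 → f4.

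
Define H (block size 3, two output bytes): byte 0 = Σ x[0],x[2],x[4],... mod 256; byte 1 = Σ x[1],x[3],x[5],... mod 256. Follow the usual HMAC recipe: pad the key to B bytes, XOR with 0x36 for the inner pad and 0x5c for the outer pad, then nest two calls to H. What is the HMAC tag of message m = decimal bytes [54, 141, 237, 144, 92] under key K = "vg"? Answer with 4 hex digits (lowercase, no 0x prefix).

Key "vg" = 76 67 is 2 bytes ≤ B = 3; zero-pad to 3 bytes: K' = 76 67 00.
K' ⊕ ipad = 40 51 36.  K' ⊕ opad = 2a 3b 5c.
Inner input = (K'⊕ipad) ∥ m = 40 51 36 ∥ 36 8d ed 90 5c.
Inner hash: even-index sum = 403 mod 256 = 147; odd-index sum = 464 mod 256 = 208 → 93 d0.
Outer input = (K'⊕opad) ∥ inner = 2a 3b 5c ∥ 93 d0.
Outer hash (tag): even-index sum = 342 mod 256 = 86; odd-index sum = 206 mod 256 = 206 → 56 ce.

56ce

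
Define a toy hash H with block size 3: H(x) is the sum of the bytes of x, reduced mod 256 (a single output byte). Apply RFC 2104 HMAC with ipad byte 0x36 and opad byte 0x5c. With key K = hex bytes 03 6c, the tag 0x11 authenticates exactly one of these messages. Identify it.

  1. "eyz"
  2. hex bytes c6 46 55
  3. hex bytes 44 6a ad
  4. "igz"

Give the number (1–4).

2

Key hex bytes 03 6c is 2 bytes ≤ B = 3; zero-pad to 3 bytes: K' = 03 6c 00.
K' ⊕ ipad = 35 5a 36; K' ⊕ opad = 5f 30 5c.
m1: inner = H(35 5a 36 65 79 7a) = 1d; tag = H(5f 30 5c 1d) = 08
m2: inner = H(35 5a 36 c6 46 55) = 26; tag = H(5f 30 5c 26) = 11 ← matches
m3: inner = H(35 5a 36 44 6a ad) = 20; tag = H(5f 30 5c 20) = 0b
m4: inner = H(35 5a 36 69 67 7a) = 0f; tag = H(5f 30 5c 0f) = fa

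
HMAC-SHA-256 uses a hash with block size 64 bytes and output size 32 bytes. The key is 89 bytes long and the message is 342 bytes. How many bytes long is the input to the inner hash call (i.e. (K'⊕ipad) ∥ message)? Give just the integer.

406

Key is 89 > 64 bytes, so it is hashed to 32 bytes then zero-padded to 64: |K'| = 64.
Inner input = (K'⊕ipad) ∥ m → 64 + 342 = 406 bytes.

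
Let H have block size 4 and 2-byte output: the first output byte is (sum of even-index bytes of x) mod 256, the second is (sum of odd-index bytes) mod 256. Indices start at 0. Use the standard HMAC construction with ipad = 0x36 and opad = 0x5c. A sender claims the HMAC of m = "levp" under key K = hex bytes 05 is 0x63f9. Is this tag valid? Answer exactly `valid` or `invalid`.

Key hex bytes 05 is 1 byte ≤ B = 4; zero-pad to 4 bytes: K' = 05 00 00 00.
K' ⊕ ipad = 33 36 36 36; K' ⊕ opad = 59 5c 5c 5c.
Inner hash: even-index sum = 331 mod 256 = 75; odd-index sum = 321 mod 256 = 65 → 4b 41.
Outer hash (recomputed tag): even-index sum = 256 mod 256 = 0; odd-index sum = 249 mod 256 = 249 → 00 f9.
Recomputed tag = 00f9; claimed = 63f9 → mismatch.

invalid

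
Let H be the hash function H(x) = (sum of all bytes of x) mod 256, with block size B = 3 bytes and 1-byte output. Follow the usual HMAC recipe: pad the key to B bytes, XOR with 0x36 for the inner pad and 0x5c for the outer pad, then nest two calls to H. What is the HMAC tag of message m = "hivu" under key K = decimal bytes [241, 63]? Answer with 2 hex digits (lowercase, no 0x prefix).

2e

Key decimal bytes [241, 63] = f1 3f is 2 bytes ≤ B = 3; zero-pad to 3 bytes: K' = f1 3f 00.
K' ⊕ ipad = c7 09 36.  K' ⊕ opad = ad 63 5c.
Inner input = (K'⊕ipad) ∥ m = c7 09 36 ∥ 68 69 76 75.
Inner hash: sum = 199+9+54+104+105+118+117 = 706; mod 256 = 194 → c2.
Outer input = (K'⊕opad) ∥ inner = ad 63 5c ∥ c2.
Outer hash (tag): sum = 173+99+92+194 = 558; mod 256 = 46 → 2e.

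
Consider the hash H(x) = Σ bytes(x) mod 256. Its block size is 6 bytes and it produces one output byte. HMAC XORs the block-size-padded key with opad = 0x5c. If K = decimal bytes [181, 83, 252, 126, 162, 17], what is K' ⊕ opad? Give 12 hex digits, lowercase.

e90fa022fe4d

Key decimal bytes [181, 83, 252, 126, 162, 17] = b5 53 fc 7e a2 11 is exactly B = 6 bytes: K' = b5 53 fc 7e a2 11.
XOR each byte with 0x5c: b5⊕5c=e9, 53⊕5c=0f, fc⊕5c=a0, 7e⊕5c=22, a2⊕5c=fe, 11⊕5c=4d.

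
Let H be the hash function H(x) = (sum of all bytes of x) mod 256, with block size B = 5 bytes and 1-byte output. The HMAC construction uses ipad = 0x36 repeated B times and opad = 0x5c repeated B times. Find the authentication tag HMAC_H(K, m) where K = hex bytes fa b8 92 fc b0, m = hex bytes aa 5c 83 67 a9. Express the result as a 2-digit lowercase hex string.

cb

Key hex bytes fa b8 92 fc b0 is exactly B = 5 bytes: K' = fa b8 92 fc b0.
K' ⊕ ipad = cc 8e a4 ca 86.  K' ⊕ opad = a6 e4 ce a0 ec.
Inner input = (K'⊕ipad) ∥ m = cc 8e a4 ca 86 ∥ aa 5c 83 67 a9.
Inner hash: sum = 204+142+164+202+134+170+92+131+103+169 = 1511; mod 256 = 231 → e7.
Outer input = (K'⊕opad) ∥ inner = a6 e4 ce a0 ec ∥ e7.
Outer hash (tag): sum = 166+228+206+160+236+231 = 1227; mod 256 = 203 → cb.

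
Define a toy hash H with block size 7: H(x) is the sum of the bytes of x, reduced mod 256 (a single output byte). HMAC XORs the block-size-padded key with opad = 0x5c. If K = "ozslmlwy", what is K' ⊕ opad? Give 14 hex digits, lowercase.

Key "ozslmlwy" = 6f 7a 73 6c 6d 6c 77 79 is 8 bytes > B = 7, so hash it first: H(key) = 91, then zero-pad to 7 bytes: K' = 91 00 00 00 00 00 00.
XOR each byte with 0x5c: 91⊕5c=cd, 00⊕5c=5c, 00⊕5c=5c, 00⊕5c=5c, 00⊕5c=5c, 00⊕5c=5c, 00⊕5c=5c.

cd5c5c5c5c5c5c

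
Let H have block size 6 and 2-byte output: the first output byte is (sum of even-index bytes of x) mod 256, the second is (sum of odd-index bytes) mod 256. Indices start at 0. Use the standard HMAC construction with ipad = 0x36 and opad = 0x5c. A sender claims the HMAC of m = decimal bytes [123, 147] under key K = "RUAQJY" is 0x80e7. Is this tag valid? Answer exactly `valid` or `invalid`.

Key "RUAQJY" = 52 55 41 51 4a 59 is exactly B = 6 bytes: K' = 52 55 41 51 4a 59.
K' ⊕ ipad = 64 63 77 67 7c 6f; K' ⊕ opad = 0e 09 1d 0d 16 05.
Inner hash: even-index sum = 466 mod 256 = 210; odd-index sum = 460 mod 256 = 204 → d2 cc.
Outer hash (recomputed tag): even-index sum = 275 mod 256 = 19; odd-index sum = 231 mod 256 = 231 → 13 e7.
Recomputed tag = 13e7; claimed = 80e7 → mismatch.

invalid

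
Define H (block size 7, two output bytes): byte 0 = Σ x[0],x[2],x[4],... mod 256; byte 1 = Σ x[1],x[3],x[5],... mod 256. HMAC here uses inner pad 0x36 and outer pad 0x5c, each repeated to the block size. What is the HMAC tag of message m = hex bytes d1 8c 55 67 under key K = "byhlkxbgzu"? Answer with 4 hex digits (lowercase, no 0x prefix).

02d9

Key "byhlkxbgzu" = 62 79 68 6c 6b 78 62 67 7a 75 is 10 bytes > B = 7, so hash it first: H(key) = 11 39, then zero-pad to 7 bytes: K' = 11 39 00 00 00 00 00.
K' ⊕ ipad = 27 0f 36 36 36 36 36.  K' ⊕ opad = 4d 65 5c 5c 5c 5c 5c.
Inner input = (K'⊕ipad) ∥ m = 27 0f 36 36 36 36 36 ∥ d1 8c 55 67.
Inner hash: even-index sum = 444 mod 256 = 188; odd-index sum = 417 mod 256 = 161 → bc a1.
Outer input = (K'⊕opad) ∥ inner = 4d 65 5c 5c 5c 5c 5c ∥ bc a1.
Outer hash (tag): even-index sum = 514 mod 256 = 2; odd-index sum = 473 mod 256 = 217 → 02 d9.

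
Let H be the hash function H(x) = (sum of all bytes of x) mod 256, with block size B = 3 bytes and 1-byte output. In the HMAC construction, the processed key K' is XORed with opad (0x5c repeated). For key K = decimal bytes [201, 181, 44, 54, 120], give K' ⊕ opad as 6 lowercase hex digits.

Key decimal bytes [201, 181, 44, 54, 120] = c9 b5 2c 36 78 is 5 bytes > B = 3, so hash it first: H(key) = 58, then zero-pad to 3 bytes: K' = 58 00 00.
XOR each byte with 0x5c: 58⊕5c=04, 00⊕5c=5c, 00⊕5c=5c.

045c5c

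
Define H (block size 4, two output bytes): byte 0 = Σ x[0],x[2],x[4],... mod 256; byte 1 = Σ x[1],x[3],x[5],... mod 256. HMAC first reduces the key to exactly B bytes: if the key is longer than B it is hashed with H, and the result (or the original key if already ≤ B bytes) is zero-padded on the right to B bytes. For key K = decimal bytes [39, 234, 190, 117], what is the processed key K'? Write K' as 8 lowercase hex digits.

27eabe75

Key decimal bytes [39, 234, 190, 117] = 27 ea be 75 is exactly B = 4 bytes: K' = 27 ea be 75.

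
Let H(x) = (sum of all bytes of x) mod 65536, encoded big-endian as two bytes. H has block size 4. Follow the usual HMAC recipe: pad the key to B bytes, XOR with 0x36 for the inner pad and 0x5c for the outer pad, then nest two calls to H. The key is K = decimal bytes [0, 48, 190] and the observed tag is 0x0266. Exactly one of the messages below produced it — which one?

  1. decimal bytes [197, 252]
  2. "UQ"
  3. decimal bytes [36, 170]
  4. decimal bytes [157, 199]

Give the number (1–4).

4

Key decimal bytes [0, 48, 190] = 00 30 be is 3 bytes ≤ B = 4; zero-pad to 4 bytes: K' = 00 30 be 00.
K' ⊕ ipad = 36 06 88 36; K' ⊕ opad = 5c 6c e2 5c.
m1: inner = H(36 06 88 36 c5 fc) = 02 bb; tag = H(5c 6c e2 5c 02 bb) = 02c3
m2: inner = H(36 06 88 36 55 51) = 01 a0; tag = H(5c 6c e2 5c 01 a0) = 02a7
m3: inner = H(36 06 88 36 24 aa) = 01 c8; tag = H(5c 6c e2 5c 01 c8) = 02cf
m4: inner = H(36 06 88 36 9d c7) = 02 5e; tag = H(5c 6c e2 5c 02 5e) = 0266 ← matches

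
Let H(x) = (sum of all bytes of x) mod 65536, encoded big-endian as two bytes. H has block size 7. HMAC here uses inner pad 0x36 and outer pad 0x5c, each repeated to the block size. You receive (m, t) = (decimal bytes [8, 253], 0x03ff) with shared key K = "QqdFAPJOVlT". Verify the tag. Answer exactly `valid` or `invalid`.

Key "QqdFAPJOVlT" = 51 71 64 46 41 50 4a 4f 56 6c 54 is 11 bytes > B = 7, so hash it first: H(key) = 03 ac, then zero-pad to 7 bytes: K' = 03 ac 00 00 00 00 00.
K' ⊕ ipad = 35 9a 36 36 36 36 36; K' ⊕ opad = 5f f0 5c 5c 5c 5c 5c.
Inner hash: sum = 53+154+54+54+54+54+54+8+253 = 738 → 02 e2.
Outer hash (recomputed tag): sum = 95+240+92+92+92+92+92+2+226 = 1023 → 03 ff.
Recomputed tag = 03ff; claimed = 03ff → match.

valid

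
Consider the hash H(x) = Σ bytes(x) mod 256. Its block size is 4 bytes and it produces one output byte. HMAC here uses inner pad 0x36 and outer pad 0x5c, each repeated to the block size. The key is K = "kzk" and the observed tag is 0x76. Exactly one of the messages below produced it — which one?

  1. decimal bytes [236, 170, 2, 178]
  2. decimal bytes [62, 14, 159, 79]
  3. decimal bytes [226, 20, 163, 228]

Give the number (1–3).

1

Key "kzk" = 6b 7a 6b is 3 bytes ≤ B = 4; zero-pad to 4 bytes: K' = 6b 7a 6b 00.
K' ⊕ ipad = 5d 4c 5d 36; K' ⊕ opad = 37 26 37 5c.
m1: inner = H(5d 4c 5d 36 ec aa 02 b2) = 86; tag = H(37 26 37 5c 86) = 76 ← matches
m2: inner = H(5d 4c 5d 36 3e 0e 9f 4f) = 76; tag = H(37 26 37 5c 76) = 66
m3: inner = H(5d 4c 5d 36 e2 14 a3 e4) = b9; tag = H(37 26 37 5c b9) = a9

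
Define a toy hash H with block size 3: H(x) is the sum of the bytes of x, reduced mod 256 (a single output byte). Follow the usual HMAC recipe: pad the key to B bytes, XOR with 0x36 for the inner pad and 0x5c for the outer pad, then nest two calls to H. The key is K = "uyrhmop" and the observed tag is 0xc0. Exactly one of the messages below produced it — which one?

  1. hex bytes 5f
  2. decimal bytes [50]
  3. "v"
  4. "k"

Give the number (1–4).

Key "uyrhmop" = 75 79 72 68 6d 6f 70 is 7 bytes > B = 3, so hash it first: H(key) = 14, then zero-pad to 3 bytes: K' = 14 00 00.
K' ⊕ ipad = 22 36 36; K' ⊕ opad = 48 5c 5c.
m1: inner = H(22 36 36 5f) = ed; tag = H(48 5c 5c ed) = ed
m2: inner = H(22 36 36 32) = c0; tag = H(48 5c 5c c0) = c0 ← matches
m3: inner = H(22 36 36 76) = 04; tag = H(48 5c 5c 04) = 04
m4: inner = H(22 36 36 6b) = f9; tag = H(48 5c 5c f9) = f9

2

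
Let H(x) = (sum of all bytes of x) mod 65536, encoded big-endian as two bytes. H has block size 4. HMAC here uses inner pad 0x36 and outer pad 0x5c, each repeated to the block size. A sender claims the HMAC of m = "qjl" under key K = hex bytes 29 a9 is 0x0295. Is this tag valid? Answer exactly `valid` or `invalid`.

Key hex bytes 29 a9 is 2 bytes ≤ B = 4; zero-pad to 4 bytes: K' = 29 a9 00 00.
K' ⊕ ipad = 1f 9f 36 36; K' ⊕ opad = 75 f5 5c 5c.
Inner hash: sum = 31+159+54+54+113+106+108 = 625 → 02 71.
Outer hash (recomputed tag): sum = 117+245+92+92+2+113 = 661 → 02 95.
Recomputed tag = 0295; claimed = 0295 → match.

valid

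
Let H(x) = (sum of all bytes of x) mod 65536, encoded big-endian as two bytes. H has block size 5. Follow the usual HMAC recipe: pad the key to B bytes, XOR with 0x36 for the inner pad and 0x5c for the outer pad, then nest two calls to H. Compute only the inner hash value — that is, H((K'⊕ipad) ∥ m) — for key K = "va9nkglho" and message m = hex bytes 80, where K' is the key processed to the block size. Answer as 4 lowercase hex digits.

Key "va9nkglho" = 76 61 39 6e 6b 67 6c 68 6f is 9 bytes > B = 5, so hash it first: H(key) = 03 93, then zero-pad to 5 bytes: K' = 03 93 00 00 00.
K' ⊕ ipad = 35 a5 36 36 36.
Inner input = 35 a5 36 36 36 ∥ 80.
Inner hash: sum = 53+165+54+54+54+128 = 508 → 01 fc.

01fc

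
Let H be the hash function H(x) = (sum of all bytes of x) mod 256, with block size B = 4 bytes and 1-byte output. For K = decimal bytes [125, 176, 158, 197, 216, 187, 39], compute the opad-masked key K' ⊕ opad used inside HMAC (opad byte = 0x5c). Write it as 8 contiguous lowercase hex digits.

Key decimal bytes [125, 176, 158, 197, 216, 187, 39] = 7d b0 9e c5 d8 bb 27 is 7 bytes > B = 4, so hash it first: H(key) = 4a, then zero-pad to 4 bytes: K' = 4a 00 00 00.
XOR each byte with 0x5c: 4a⊕5c=16, 00⊕5c=5c, 00⊕5c=5c, 00⊕5c=5c.

165c5c5c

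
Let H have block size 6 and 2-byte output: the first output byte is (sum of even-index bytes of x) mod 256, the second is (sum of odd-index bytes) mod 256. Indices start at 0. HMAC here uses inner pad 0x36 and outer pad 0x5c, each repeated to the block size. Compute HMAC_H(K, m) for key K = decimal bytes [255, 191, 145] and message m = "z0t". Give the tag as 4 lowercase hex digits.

Key decimal bytes [255, 191, 145] = ff bf 91 is 3 bytes ≤ B = 6; zero-pad to 6 bytes: K' = ff bf 91 00 00 00.
K' ⊕ ipad = c9 89 a7 36 36 36.  K' ⊕ opad = a3 e3 cd 5c 5c 5c.
Inner input = (K'⊕ipad) ∥ m = c9 89 a7 36 36 36 ∥ 7a 30 74.
Inner hash: even-index sum = 660 mod 256 = 148; odd-index sum = 293 mod 256 = 37 → 94 25.
Outer input = (K'⊕opad) ∥ inner = a3 e3 cd 5c 5c 5c ∥ 94 25.
Outer hash (tag): even-index sum = 608 mod 256 = 96; odd-index sum = 448 mod 256 = 192 → 60 c0.

60c0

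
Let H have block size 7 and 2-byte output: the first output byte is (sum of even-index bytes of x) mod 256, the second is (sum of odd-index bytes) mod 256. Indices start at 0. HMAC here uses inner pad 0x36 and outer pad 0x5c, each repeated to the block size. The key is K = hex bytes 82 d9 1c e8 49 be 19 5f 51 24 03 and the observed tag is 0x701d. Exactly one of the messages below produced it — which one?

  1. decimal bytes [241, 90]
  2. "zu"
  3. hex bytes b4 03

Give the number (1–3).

3

Key hex bytes 82 d9 1c e8 49 be 19 5f 51 24 03 is 11 bytes > B = 7, so hash it first: H(key) = 54 02, then zero-pad to 7 bytes: K' = 54 02 00 00 00 00 00.
K' ⊕ ipad = 62 34 36 36 36 36 36; K' ⊕ opad = 08 5e 5c 5c 5c 5c 5c.
m1: inner = H(62 34 36 36 36 36 36 f1 5a) = 5e 91; tag = H(08 5e 5c 5c 5c 5c 5c 5e 91) = ad74
m2: inner = H(62 34 36 36 36 36 36 7a 75) = 79 1a; tag = H(08 5e 5c 5c 5c 5c 5c 79 1a) = 368f
m3: inner = H(62 34 36 36 36 36 36 b4 03) = 07 54; tag = H(08 5e 5c 5c 5c 5c 5c 07 54) = 701d ← matches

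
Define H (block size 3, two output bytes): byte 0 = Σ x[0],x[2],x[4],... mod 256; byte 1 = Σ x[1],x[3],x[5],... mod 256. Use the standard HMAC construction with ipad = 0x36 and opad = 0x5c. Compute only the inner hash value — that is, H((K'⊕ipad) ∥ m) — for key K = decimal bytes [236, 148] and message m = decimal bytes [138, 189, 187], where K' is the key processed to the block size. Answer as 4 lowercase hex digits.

Key decimal bytes [236, 148] = ec 94 is 2 bytes ≤ B = 3; zero-pad to 3 bytes: K' = ec 94 00.
K' ⊕ ipad = da a2 36.
Inner input = da a2 36 ∥ 8a bd bb.
Inner hash: even-index sum = 461 mod 256 = 205; odd-index sum = 487 mod 256 = 231 → cd e7.

cde7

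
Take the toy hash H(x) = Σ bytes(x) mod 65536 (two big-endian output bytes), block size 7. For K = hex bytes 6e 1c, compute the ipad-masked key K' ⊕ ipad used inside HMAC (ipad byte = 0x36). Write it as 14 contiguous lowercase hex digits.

Key hex bytes 6e 1c is 2 bytes ≤ B = 7; zero-pad to 7 bytes: K' = 6e 1c 00 00 00 00 00.
XOR each byte with 0x36: 6e⊕36=58, 1c⊕36=2a, 00⊕36=36, 00⊕36=36, 00⊕36=36, 00⊕36=36, 00⊕36=36.

582a3636363636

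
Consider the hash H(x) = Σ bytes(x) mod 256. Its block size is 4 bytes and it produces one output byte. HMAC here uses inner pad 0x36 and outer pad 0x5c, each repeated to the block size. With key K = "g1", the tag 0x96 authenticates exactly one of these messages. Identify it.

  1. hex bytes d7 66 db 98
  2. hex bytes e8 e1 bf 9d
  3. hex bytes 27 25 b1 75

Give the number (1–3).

Key "g1" = 67 31 is 2 bytes ≤ B = 4; zero-pad to 4 bytes: K' = 67 31 00 00.
K' ⊕ ipad = 51 07 36 36; K' ⊕ opad = 3b 6d 5c 5c.
m1: inner = H(51 07 36 36 d7 66 db 98) = 74; tag = H(3b 6d 5c 5c 74) = d4
m2: inner = H(51 07 36 36 e8 e1 bf 9d) = e9; tag = H(3b 6d 5c 5c e9) = 49
m3: inner = H(51 07 36 36 27 25 b1 75) = 36; tag = H(3b 6d 5c 5c 36) = 96 ← matches

3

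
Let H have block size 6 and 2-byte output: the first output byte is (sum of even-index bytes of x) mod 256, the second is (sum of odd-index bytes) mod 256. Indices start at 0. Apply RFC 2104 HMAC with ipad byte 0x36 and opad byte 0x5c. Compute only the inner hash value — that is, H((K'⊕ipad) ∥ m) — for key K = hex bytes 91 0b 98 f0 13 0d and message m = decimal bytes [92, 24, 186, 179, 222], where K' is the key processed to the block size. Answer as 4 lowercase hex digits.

6e09

Key hex bytes 91 0b 98 f0 13 0d is exactly B = 6 bytes: K' = 91 0b 98 f0 13 0d.
K' ⊕ ipad = a7 3d ae c6 25 3b.
Inner input = a7 3d ae c6 25 3b ∥ 5c 18 ba b3 de.
Inner hash: even-index sum = 878 mod 256 = 110; odd-index sum = 521 mod 256 = 9 → 6e 09.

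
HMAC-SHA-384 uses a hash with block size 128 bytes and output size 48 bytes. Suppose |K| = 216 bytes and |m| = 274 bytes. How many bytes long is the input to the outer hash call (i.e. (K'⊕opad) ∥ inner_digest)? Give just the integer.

Key is 216 > 128 bytes, so it is hashed to 48 bytes then zero-padded to 128: |K'| = 128.
Outer input = (K'⊕opad) ∥ H(inner) → 128 + 48 = 176 bytes.

176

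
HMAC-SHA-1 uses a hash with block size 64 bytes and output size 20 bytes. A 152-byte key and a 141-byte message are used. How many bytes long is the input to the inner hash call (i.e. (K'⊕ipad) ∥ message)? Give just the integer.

Key is 152 > 64 bytes, so it is hashed to 20 bytes then zero-padded to 64: |K'| = 64.
Inner input = (K'⊕ipad) ∥ m → 64 + 141 = 205 bytes.

205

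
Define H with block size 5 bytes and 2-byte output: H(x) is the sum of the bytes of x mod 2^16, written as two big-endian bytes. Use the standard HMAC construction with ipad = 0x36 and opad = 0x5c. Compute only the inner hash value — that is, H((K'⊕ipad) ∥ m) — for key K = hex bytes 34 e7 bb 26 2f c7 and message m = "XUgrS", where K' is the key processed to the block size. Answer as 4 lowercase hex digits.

Key hex bytes 34 e7 bb 26 2f c7 is 6 bytes > B = 5, so hash it first: H(key) = 02 f2, then zero-pad to 5 bytes: K' = 02 f2 00 00 00.
K' ⊕ ipad = 34 c4 36 36 36.
Inner input = 34 c4 36 36 36 ∥ 58 55 67 72 53.
Inner hash: sum = 52+196+54+54+54+88+85+103+114+83 = 883 → 03 73.

0373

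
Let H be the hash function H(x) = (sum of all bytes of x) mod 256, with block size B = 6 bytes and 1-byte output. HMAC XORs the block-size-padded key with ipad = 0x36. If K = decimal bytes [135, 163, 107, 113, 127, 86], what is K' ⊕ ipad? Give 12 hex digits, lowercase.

Key decimal bytes [135, 163, 107, 113, 127, 86] = 87 a3 6b 71 7f 56 is exactly B = 6 bytes: K' = 87 a3 6b 71 7f 56.
XOR each byte with 0x36: 87⊕36=b1, a3⊕36=95, 6b⊕36=5d, 71⊕36=47, 7f⊕36=49, 56⊕36=60.

b1955d474960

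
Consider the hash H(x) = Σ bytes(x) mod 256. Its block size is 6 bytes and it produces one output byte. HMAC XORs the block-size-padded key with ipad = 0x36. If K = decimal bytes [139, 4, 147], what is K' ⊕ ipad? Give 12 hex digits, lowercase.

bd32a5363636

Key decimal bytes [139, 4, 147] = 8b 04 93 is 3 bytes ≤ B = 6; zero-pad to 6 bytes: K' = 8b 04 93 00 00 00.
XOR each byte with 0x36: 8b⊕36=bd, 04⊕36=32, 93⊕36=a5, 00⊕36=36, 00⊕36=36, 00⊕36=36.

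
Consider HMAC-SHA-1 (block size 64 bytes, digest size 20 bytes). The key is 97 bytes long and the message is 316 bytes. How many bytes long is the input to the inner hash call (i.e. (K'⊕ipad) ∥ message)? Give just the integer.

Key is 97 > 64 bytes, so it is hashed to 20 bytes then zero-padded to 64: |K'| = 64.
Inner input = (K'⊕ipad) ∥ m → 64 + 316 = 380 bytes.

380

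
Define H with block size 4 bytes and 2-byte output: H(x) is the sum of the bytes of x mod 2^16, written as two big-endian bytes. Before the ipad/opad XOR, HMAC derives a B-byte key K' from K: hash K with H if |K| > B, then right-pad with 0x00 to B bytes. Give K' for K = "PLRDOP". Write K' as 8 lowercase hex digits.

|K| = 6 > B = 4, so first hash the key.
H(K): sum = 80+76+82+68+79+80 = 465 → 01 d1.
Zero-pad H(K) = 01 d1 to 4 bytes: K' = 01 d1 00 00.

01d10000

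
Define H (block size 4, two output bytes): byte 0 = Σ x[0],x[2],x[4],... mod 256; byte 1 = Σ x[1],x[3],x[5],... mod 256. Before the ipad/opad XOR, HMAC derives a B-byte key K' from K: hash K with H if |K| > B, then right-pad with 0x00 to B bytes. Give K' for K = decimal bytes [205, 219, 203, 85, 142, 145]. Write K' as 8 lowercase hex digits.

26c10000

|K| = 6 > B = 4, so first hash the key.
H(K): even-index sum = 550 mod 256 = 38; odd-index sum = 449 mod 256 = 193 → 26 c1.
Zero-pad H(K) = 26 c1 to 4 bytes: K' = 26 c1 00 00.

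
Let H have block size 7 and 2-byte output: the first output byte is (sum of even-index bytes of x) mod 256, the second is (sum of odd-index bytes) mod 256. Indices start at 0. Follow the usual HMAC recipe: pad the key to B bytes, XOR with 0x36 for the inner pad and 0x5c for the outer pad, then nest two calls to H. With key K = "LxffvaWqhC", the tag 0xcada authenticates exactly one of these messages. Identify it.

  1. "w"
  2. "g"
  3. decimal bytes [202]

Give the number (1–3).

Key "LxffvaWqhC" = 4c 78 66 66 76 61 57 71 68 43 is 10 bytes > B = 7, so hash it first: H(key) = e7 f3, then zero-pad to 7 bytes: K' = e7 f3 00 00 00 00 00.
K' ⊕ ipad = d1 c5 36 36 36 36 36; K' ⊕ opad = bb af 5c 5c 5c 5c 5c.
m1: inner = H(d1 c5 36 36 36 36 36 77) = 73 a8; tag = H(bb af 5c 5c 5c 5c 5c 73 a8) = 77da
m2: inner = H(d1 c5 36 36 36 36 36 67) = 73 98; tag = H(bb af 5c 5c 5c 5c 5c 73 98) = 67da
m3: inner = H(d1 c5 36 36 36 36 36 ca) = 73 fb; tag = H(bb af 5c 5c 5c 5c 5c 73 fb) = cada ← matches

3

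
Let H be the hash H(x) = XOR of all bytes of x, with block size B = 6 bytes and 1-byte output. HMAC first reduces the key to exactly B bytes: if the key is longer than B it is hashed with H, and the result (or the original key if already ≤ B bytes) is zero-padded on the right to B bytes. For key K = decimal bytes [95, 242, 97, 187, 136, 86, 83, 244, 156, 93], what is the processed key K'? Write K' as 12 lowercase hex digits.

|K| = 10 > B = 6, so first hash the key.
H(K): XOR 5f⊕f2⊕61⊕bb⊕88⊕56⊕53⊕f4⊕9c⊕5d = cf.
Zero-pad H(K) = cf to 6 bytes: K' = cf 00 00 00 00 00.

cf0000000000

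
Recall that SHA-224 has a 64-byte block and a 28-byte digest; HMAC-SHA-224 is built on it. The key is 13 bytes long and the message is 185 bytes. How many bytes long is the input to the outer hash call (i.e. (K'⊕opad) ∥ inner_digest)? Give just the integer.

92

Key is 13 ≤ 64 bytes, zero-padded: |K'| = 64.
Outer input = (K'⊕opad) ∥ H(inner) → 64 + 28 = 92 bytes.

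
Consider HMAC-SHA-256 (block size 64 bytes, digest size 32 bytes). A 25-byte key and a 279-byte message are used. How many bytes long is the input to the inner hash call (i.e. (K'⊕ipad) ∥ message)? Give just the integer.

343

Key is 25 ≤ 64 bytes, zero-padded: |K'| = 64.
Inner input = (K'⊕ipad) ∥ m → 64 + 279 = 343 bytes.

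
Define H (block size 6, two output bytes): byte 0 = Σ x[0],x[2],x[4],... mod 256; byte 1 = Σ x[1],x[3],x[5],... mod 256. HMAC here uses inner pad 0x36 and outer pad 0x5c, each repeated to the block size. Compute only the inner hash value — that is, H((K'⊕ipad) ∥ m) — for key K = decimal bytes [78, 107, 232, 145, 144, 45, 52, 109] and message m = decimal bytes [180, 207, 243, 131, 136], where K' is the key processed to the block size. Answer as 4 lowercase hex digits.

675e

Key decimal bytes [78, 107, 232, 145, 144, 45, 52, 109] = 4e 6b e8 91 90 2d 34 6d is 8 bytes > B = 6, so hash it first: H(key) = fa 96, then zero-pad to 6 bytes: K' = fa 96 00 00 00 00.
K' ⊕ ipad = cc a0 36 36 36 36.
Inner input = cc a0 36 36 36 36 ∥ b4 cf f3 83 88.
Inner hash: even-index sum = 871 mod 256 = 103; odd-index sum = 606 mod 256 = 94 → 67 5e.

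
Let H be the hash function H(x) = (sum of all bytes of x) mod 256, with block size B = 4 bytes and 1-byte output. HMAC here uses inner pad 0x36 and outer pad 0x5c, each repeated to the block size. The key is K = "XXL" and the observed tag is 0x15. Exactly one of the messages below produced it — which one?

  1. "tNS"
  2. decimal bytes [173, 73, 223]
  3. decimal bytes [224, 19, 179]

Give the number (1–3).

Key "XXL" = 58 58 4c is 3 bytes ≤ B = 4; zero-pad to 4 bytes: K' = 58 58 4c 00.
K' ⊕ ipad = 6e 6e 7a 36; K' ⊕ opad = 04 04 10 5c.
m1: inner = H(6e 6e 7a 36 74 4e 53) = a1; tag = H(04 04 10 5c a1) = 15 ← matches
m2: inner = H(6e 6e 7a 36 ad 49 df) = 61; tag = H(04 04 10 5c 61) = d5
m3: inner = H(6e 6e 7a 36 e0 13 b3) = 32; tag = H(04 04 10 5c 32) = a6

1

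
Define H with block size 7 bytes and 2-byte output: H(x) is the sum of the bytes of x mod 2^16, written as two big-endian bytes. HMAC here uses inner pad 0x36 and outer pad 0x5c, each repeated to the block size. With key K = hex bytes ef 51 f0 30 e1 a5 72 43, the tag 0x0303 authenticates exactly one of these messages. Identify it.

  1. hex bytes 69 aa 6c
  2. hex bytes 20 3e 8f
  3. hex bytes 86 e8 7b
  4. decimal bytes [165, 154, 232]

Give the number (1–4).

Key hex bytes ef 51 f0 30 e1 a5 72 43 is 8 bytes > B = 7, so hash it first: H(key) = 04 9b, then zero-pad to 7 bytes: K' = 04 9b 00 00 00 00 00.
K' ⊕ ipad = 32 ad 36 36 36 36 36; K' ⊕ opad = 58 c7 5c 5c 5c 5c 5c.
m1: inner = H(32 ad 36 36 36 36 36 69 aa 6c) = 03 6c; tag = H(58 c7 5c 5c 5c 5c 5c 03 6c) = 035a
m2: inner = H(32 ad 36 36 36 36 36 20 3e 8f) = 02 da; tag = H(58 c7 5c 5c 5c 5c 5c 02 da) = 03c7
m3: inner = H(32 ad 36 36 36 36 36 86 e8 7b) = 03 d6; tag = H(58 c7 5c 5c 5c 5c 5c 03 d6) = 03c4
m4: inner = H(32 ad 36 36 36 36 36 a5 9a e8) = 04 14; tag = H(58 c7 5c 5c 5c 5c 5c 04 14) = 0303 ← matches

4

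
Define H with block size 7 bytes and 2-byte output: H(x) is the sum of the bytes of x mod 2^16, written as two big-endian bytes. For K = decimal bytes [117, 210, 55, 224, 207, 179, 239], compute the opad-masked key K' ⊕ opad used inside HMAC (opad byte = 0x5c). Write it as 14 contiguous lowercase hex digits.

Key decimal bytes [117, 210, 55, 224, 207, 179, 239] = 75 d2 37 e0 cf b3 ef is exactly B = 7 bytes: K' = 75 d2 37 e0 cf b3 ef.
XOR each byte with 0x5c: 75⊕5c=29, d2⊕5c=8e, 37⊕5c=6b, e0⊕5c=bc, cf⊕5c=93, b3⊕5c=ef, ef⊕5c=b3.

298e6bbc93efb3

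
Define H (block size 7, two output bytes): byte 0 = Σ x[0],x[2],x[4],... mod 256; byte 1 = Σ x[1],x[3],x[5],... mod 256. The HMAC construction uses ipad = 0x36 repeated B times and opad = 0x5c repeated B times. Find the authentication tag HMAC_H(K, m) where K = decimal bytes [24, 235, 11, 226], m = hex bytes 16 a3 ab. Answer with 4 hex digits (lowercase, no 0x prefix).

Key decimal bytes [24, 235, 11, 226] = 18 eb 0b e2 is 4 bytes ≤ B = 7; zero-pad to 7 bytes: K' = 18 eb 0b e2 00 00 00.
K' ⊕ ipad = 2e dd 3d d4 36 36 36.  K' ⊕ opad = 44 b7 57 be 5c 5c 5c.
Inner input = (K'⊕ipad) ∥ m = 2e dd 3d d4 36 36 36 ∥ 16 a3 ab.
Inner hash: even-index sum = 378 mod 256 = 122; odd-index sum = 680 mod 256 = 168 → 7a a8.
Outer input = (K'⊕opad) ∥ inner = 44 b7 57 be 5c 5c 5c ∥ 7a a8.
Outer hash (tag): even-index sum = 507 mod 256 = 251; odd-index sum = 587 mod 256 = 75 → fb 4b.

fb4b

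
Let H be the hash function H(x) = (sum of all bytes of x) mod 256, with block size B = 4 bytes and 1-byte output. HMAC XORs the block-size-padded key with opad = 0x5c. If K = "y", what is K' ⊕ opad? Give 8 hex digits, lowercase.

Key "y" = 79 is 1 byte ≤ B = 4; zero-pad to 4 bytes: K' = 79 00 00 00.
XOR each byte with 0x5c: 79⊕5c=25, 00⊕5c=5c, 00⊕5c=5c, 00⊕5c=5c.

255c5c5c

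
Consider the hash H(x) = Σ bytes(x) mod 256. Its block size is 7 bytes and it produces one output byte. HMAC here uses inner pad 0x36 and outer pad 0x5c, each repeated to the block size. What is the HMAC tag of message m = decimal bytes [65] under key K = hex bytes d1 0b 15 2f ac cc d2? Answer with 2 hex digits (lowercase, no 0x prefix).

c7

Key hex bytes d1 0b 15 2f ac cc d2 is exactly B = 7 bytes: K' = d1 0b 15 2f ac cc d2.
K' ⊕ ipad = e7 3d 23 19 9a fa e4.  K' ⊕ opad = 8d 57 49 73 f0 90 8e.
Inner input = (K'⊕ipad) ∥ m = e7 3d 23 19 9a fa e4 ∥ 41.
Inner hash: sum = 231+61+35+25+154+250+228+65 = 1049; mod 256 = 25 → 19.
Outer input = (K'⊕opad) ∥ inner = 8d 57 49 73 f0 90 8e ∥ 19.
Outer hash (tag): sum = 141+87+73+115+240+144+142+25 = 967; mod 256 = 199 → c7.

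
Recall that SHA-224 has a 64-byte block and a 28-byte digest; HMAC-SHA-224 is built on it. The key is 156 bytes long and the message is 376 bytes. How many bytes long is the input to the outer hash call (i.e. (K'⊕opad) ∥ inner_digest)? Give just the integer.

Key is 156 > 64 bytes, so it is hashed to 28 bytes then zero-padded to 64: |K'| = 64.
Outer input = (K'⊕opad) ∥ H(inner) → 64 + 28 = 92 bytes.

92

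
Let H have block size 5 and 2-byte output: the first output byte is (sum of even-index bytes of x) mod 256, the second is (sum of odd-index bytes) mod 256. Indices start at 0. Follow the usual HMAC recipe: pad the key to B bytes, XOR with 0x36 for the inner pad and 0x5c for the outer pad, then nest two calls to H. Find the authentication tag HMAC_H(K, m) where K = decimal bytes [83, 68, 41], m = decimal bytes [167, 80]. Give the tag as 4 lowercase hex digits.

Key decimal bytes [83, 68, 41] = 53 44 29 is 3 bytes ≤ B = 5; zero-pad to 5 bytes: K' = 53 44 29 00 00.
K' ⊕ ipad = 65 72 1f 36 36.  K' ⊕ opad = 0f 18 75 5c 5c.
Inner input = (K'⊕ipad) ∥ m = 65 72 1f 36 36 ∥ a7 50.
Inner hash: even-index sum = 266 mod 256 = 10; odd-index sum = 335 mod 256 = 79 → 0a 4f.
Outer input = (K'⊕opad) ∥ inner = 0f 18 75 5c 5c ∥ 0a 4f.
Outer hash (tag): even-index sum = 303 mod 256 = 47; odd-index sum = 126 mod 256 = 126 → 2f 7e.

2f7e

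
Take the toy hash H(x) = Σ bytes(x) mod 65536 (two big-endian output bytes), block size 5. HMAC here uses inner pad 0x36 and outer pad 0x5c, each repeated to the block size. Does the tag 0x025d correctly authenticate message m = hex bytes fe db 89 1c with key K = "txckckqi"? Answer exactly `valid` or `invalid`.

valid

Key "txckckqi" = 74 78 63 6b 63 6b 71 69 is 8 bytes > B = 5, so hash it first: H(key) = 03 62, then zero-pad to 5 bytes: K' = 03 62 00 00 00.
K' ⊕ ipad = 35 54 36 36 36; K' ⊕ opad = 5f 3e 5c 5c 5c.
Inner hash: sum = 53+84+54+54+54+254+219+137+28 = 937 → 03 a9.
Outer hash (recomputed tag): sum = 95+62+92+92+92+3+169 = 605 → 02 5d.
Recomputed tag = 025d; claimed = 025d → match.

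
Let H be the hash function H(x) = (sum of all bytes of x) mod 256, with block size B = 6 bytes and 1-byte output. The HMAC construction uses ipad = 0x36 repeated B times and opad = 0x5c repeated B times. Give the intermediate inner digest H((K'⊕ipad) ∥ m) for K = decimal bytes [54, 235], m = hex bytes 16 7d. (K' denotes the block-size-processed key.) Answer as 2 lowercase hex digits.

Key decimal bytes [54, 235] = 36 eb is 2 bytes ≤ B = 6; zero-pad to 6 bytes: K' = 36 eb 00 00 00 00.
K' ⊕ ipad = 00 dd 36 36 36 36.
Inner input = 00 dd 36 36 36 36 ∥ 16 7d.
Inner hash: sum = 0+221+54+54+54+54+22+125 = 584; mod 256 = 72 → 48.

48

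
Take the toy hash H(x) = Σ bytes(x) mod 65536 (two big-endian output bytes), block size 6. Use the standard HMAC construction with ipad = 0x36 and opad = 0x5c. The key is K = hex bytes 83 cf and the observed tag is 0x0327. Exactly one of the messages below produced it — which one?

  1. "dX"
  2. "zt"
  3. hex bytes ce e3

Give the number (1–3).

Key hex bytes 83 cf is 2 bytes ≤ B = 6; zero-pad to 6 bytes: K' = 83 cf 00 00 00 00.
K' ⊕ ipad = b5 f9 36 36 36 36; K' ⊕ opad = df 93 5c 5c 5c 5c.
m1: inner = H(b5 f9 36 36 36 36 64 58) = 03 42; tag = H(df 93 5c 5c 5c 5c 03 42) = 0327 ← matches
m2: inner = H(b5 f9 36 36 36 36 7a 74) = 03 74; tag = H(df 93 5c 5c 5c 5c 03 74) = 0359
m3: inner = H(b5 f9 36 36 36 36 ce e3) = 04 37; tag = H(df 93 5c 5c 5c 5c 04 37) = 031d

1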